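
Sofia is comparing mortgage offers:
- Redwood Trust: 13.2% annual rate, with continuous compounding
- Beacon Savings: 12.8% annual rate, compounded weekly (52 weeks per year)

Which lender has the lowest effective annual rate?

Redwood Trust: e^0.132 − 1 = 14.111%
Beacon Savings: (1 + 0.128/52)^52 − 1 = 13.637%
The lowest effective annual rate is Beacon Savings at 13.637%.

Beacon Savings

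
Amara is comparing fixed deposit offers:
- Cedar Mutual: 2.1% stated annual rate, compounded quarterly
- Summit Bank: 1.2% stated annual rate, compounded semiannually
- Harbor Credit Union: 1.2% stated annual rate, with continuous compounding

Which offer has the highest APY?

Cedar Mutual: (1 + 0.021/4)^4 − 1 = 2.117%
Summit Bank: (1 + 0.012/2)^2 − 1 = 1.204%
Harbor Credit Union: e^0.012 − 1 = 1.207%
The highest effective annual rate is Cedar Mutual at 2.117%.

Cedar Mutual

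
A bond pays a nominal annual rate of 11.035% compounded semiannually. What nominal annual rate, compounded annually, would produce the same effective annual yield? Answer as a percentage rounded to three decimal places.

11.339%

EAR = (1 + 0.11035/2)^2 − 1 = 0.113394.
Compounded annually, the equivalent nominal rate is the EAR itself: 11.339%.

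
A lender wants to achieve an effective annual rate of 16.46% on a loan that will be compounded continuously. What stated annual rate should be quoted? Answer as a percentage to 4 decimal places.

Continuous: nominal r satisfies e^r − 1 = 0.1646.
r = ln(1 + 0.1646) = ln(1.1646) = 0.152378 = 15.2378%.

15.2378%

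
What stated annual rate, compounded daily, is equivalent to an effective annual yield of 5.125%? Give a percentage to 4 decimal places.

4.9983%

(1 + r/365)^365 − 1 = 0.05125, so 1 + r/365 = 1.05125^(1/365).
r/365 = 0.000137, so r = 0.049983 = 4.9983%.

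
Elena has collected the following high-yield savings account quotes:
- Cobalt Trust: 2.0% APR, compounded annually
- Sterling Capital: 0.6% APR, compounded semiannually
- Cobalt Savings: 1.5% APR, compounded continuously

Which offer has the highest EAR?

Cobalt Trust: compounded annually, EAR = 2.000%
Sterling Capital: (1 + 0.006/2)^2 − 1 = 0.601%
Cobalt Savings: e^0.015 − 1 = 1.511%
The highest effective annual rate is Cobalt Trust at 2.000%.

Cobalt Trust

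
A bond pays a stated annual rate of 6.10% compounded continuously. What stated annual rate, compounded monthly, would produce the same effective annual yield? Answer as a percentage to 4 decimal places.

EAR under continuous compounding: e^0.0610 − 1 = 0.062899.
Solve (1 + r/12)^12 = 1.062899: r/12 = 1.062899^(1/12) − 1 = 0.005096, so r = 0.061155 = 6.1155%.

6.1155%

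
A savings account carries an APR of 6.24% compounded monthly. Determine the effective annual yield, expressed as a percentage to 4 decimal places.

EAR = (1 + 0.0624/12)^12 − 1.
= (1 + 0.005200)^12 − 1 = 1.064216 − 1 = 6.4216%.

6.4216%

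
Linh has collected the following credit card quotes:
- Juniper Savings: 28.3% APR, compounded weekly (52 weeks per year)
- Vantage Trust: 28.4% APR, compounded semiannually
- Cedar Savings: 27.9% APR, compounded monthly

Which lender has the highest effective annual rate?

Juniper Savings

Juniper Savings: (1 + 0.283/52)^52 − 1 = 32.609%
Vantage Trust: (1 + 0.284/2)^2 − 1 = 30.416%
Cedar Savings: (1 + 0.279/12)^12 − 1 = 31.759%
The highest effective annual rate is Juniper Savings at 32.609%.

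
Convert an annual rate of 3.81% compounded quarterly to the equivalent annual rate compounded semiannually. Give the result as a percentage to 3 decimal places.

3.828%

EAR = (1 + 0.0381/4)^4 − 1 = 0.038648.
Solve (1 + r/2)^2 = 1.038648: r/2 = 1.038648^(1/2) − 1 = 0.019141, so r = 0.038281 = 3.828%.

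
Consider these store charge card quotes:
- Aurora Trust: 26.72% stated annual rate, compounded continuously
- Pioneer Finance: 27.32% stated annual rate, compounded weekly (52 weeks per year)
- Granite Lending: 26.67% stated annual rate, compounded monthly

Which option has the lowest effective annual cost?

Granite Lending

Aurora Trust: e^0.2672 − 1 = 30.630%
Pioneer Finance: (1 + 0.2732/52)^52 − 1 = 31.322%
Granite Lending: (1 + 0.2667/12)^12 − 1 = 30.184%
The lowest effective annual rate is Granite Lending at 30.184%.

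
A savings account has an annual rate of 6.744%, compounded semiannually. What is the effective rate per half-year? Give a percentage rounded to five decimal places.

3.37200%

With a nominal annual rate compounded semiannually, the periodic rate is the nominal rate divided by 2.
i = 0.06744 / 2 = 0.0337200 = 3.37200%.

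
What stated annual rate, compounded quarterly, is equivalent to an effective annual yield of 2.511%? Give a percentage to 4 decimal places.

2.4877%

(1 + r/4)^4 − 1 = 0.02511, so 1 + r/4 = 1.02511^(1/4).
r/4 = 0.006219, so r = 0.024877 = 2.4877%.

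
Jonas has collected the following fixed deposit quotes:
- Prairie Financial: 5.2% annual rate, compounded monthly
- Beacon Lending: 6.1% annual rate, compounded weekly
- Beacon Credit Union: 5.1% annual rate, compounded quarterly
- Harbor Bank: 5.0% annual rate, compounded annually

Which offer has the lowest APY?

Harbor Bank

Prairie Financial: (1 + 0.052/12)^12 − 1 = 5.326%
Beacon Lending: (1 + 0.061/52)^52 − 1 = 6.286%
Beacon Credit Union: (1 + 0.051/4)^4 − 1 = 5.198%
Harbor Bank: compounded annually, EAR = 5.000%
The lowest effective annual rate is Harbor Bank at 5.000%.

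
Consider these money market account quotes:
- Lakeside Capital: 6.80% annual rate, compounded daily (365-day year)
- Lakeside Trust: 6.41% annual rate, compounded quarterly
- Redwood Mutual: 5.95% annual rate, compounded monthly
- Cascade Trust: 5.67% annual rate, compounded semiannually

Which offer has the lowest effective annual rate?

Cascade Trust

Lakeside Capital: (1 + 0.0680/365)^365 − 1 = 7.036%
Lakeside Trust: (1 + 0.0641/4)^4 − 1 = 6.566%
Redwood Mutual: (1 + 0.0595/12)^12 − 1 = 6.115%
Cascade Trust: (1 + 0.0567/2)^2 − 1 = 5.750%
The lowest effective annual rate is Cascade Trust at 5.750%.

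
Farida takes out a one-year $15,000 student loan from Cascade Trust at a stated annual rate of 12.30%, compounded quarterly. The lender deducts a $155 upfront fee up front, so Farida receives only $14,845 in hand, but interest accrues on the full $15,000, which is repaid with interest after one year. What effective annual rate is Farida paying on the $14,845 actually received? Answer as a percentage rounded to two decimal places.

14.06%

Amount owed after one year: 15,000 × (1 + 0.1230/4)^4 = 15,000 × 1.128791 = $16,931.86.
Effective rate on net proceeds: 16,931.86 / 14,845 − 1 = 0.140577 = 14.06%.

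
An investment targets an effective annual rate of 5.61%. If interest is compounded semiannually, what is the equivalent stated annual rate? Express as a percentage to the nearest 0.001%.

(1 + r/2)^2 − 1 = 0.0561, so 1 + r/2 = 1.0561^(1/2).
r/2 = 0.027667, so r = 0.055335 = 5.533%.

5.533%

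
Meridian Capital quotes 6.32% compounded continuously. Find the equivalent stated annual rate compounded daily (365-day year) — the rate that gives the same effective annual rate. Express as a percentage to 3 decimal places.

6.321%

EAR under continuous compounding: e^0.0632 − 1 = 0.065240.
Solve (1 + r/365)^365 = 1.065240: r/365 = 1.065240^(1/365) − 1 = 0.000173, so r = 0.063205 = 6.321%.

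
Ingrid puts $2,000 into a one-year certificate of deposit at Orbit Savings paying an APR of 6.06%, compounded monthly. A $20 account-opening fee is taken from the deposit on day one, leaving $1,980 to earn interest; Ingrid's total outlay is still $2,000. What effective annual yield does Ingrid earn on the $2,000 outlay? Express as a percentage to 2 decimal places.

5.17%

Value after one year: 1,980 × (1 + 0.0606/12)^12 = 1,980 × 1.062312 = $2,103.38.
Effective yield on the $2,000 outlay: 2,103.38 / 2,000 − 1 = 0.051689 = 5.17%.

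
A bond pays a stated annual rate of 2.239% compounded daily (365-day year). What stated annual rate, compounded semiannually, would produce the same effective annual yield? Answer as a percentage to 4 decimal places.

EAR = (1 + 0.02239/365)^365 − 1 = 0.022642.
Solve (1 + r/2)^2 = 1.022642: r/2 = 1.022642^(1/2) − 1 = 0.011258, so r = 0.022515 = 2.2515%.

2.2515%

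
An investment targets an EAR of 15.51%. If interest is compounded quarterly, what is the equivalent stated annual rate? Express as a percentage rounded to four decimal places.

14.6817%

(1 + r/4)^4 − 1 = 0.1551, so 1 + r/4 = 1.1551^(1/4).
r/4 = 0.036704, so r = 0.146817 = 14.6817%.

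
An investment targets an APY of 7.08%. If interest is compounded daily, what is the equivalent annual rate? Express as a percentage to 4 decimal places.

6.8412%

(1 + r/365)^365 − 1 = 0.0708, so 1 + r/365 = 1.0708^(1/365).
r/365 = 0.000187, so r = 0.068412 = 6.8412%.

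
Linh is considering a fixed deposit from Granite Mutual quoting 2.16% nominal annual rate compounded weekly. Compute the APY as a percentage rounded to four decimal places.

2.1830%

EAR = (1 + 0.0216/52)^52 − 1.
= (1 + 0.000415)^52 − 1 = 1.021830 − 1 = 2.1830%.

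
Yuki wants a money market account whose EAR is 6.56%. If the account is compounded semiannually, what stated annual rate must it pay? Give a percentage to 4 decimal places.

(1 + r/2)^2 − 1 = 0.0656, so 1 + r/2 = 1.0656^(1/2).
r/2 = 0.032279, so r = 0.064558 = 6.4558%.

6.4558%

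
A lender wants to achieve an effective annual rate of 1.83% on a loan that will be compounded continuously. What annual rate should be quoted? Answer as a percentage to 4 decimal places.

1.8135%

Continuous: nominal r satisfies e^r − 1 = 0.0183.
r = ln(1 + 0.0183) = ln(1.0183) = 0.018135 = 1.8135%.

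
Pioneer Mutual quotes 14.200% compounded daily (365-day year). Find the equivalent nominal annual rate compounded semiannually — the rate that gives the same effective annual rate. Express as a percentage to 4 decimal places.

14.7133%

EAR = (1 + 0.14200/365)^365 − 1 = 0.152545.
Solve (1 + r/2)^2 = 1.152545: r/2 = 1.152545^(1/2) − 1 = 0.073566, so r = 0.147133 = 14.7133%.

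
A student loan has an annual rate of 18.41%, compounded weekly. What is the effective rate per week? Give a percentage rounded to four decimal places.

With a nominal annual rate compounded weekly, the periodic rate is the nominal rate divided by 52.
i = 0.1841 / 52 = 0.0035404 = 0.3540%.

0.3540%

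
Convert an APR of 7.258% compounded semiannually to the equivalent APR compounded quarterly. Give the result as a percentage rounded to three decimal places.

EAR = (1 + 0.07258/2)^2 − 1 = 0.073897.
Solve (1 + r/4)^4 = 1.073897: r/4 = 1.073897^(1/4) − 1 = 0.017983, so r = 0.071933 = 7.193%.

7.193%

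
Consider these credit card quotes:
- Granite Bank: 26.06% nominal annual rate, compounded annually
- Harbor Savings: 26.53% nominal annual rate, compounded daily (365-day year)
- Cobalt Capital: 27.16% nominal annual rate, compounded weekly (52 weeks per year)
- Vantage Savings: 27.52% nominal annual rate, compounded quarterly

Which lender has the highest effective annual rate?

Cobalt Capital

Granite Bank: compounded annually, EAR = 26.060%
Harbor Savings: (1 + 0.2653/365)^365 − 1 = 30.370%
Cobalt Capital: (1 + 0.2716/52)^52 − 1 = 31.113%
Vantage Savings: (1 + 0.2752/4)^4 − 1 = 30.493%
The highest effective annual rate is Cobalt Capital at 31.113%.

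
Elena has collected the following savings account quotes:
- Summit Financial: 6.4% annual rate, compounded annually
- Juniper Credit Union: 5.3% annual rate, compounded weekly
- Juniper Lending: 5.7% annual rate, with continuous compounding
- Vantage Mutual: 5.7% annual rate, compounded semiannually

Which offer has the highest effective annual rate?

Summit Financial: compounded annually, EAR = 6.400%
Juniper Credit Union: (1 + 0.053/52)^52 − 1 = 5.440%
Juniper Lending: e^0.057 − 1 = 5.866%
Vantage Mutual: (1 + 0.057/2)^2 − 1 = 5.781%
The highest effective annual rate is Summit Financial at 6.400%.

Summit Financial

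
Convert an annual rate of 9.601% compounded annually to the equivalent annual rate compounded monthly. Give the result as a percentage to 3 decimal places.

9.203%

Compounded annually, EAR = nominal = 0.096010.
Solve (1 + r/12)^12 = 1.096010: r/12 = 1.096010^(1/12) − 1 = 0.007669, so r = 0.092027 = 9.203%.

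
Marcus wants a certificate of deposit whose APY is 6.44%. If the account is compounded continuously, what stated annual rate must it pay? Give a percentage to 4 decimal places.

6.2411%

Continuous: nominal r satisfies e^r − 1 = 0.0644.
r = ln(1 + 0.0644) = ln(1.0644) = 0.062411 = 6.2411%.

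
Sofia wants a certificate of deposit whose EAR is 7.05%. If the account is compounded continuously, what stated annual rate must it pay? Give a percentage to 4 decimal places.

Continuous: nominal r satisfies e^r − 1 = 0.0705.
r = ln(1 + 0.0705) = ln(1.0705) = 0.068126 = 6.8126%.

6.8126%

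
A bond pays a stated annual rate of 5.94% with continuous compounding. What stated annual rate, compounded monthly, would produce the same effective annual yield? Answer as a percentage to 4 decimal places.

EAR under continuous compounding: e^0.0594 − 1 = 0.061200.
Solve (1 + r/12)^12 = 1.061200: r/12 = 1.061200^(1/12) − 1 = 0.004962, so r = 0.059547 = 5.9547%.

5.9547%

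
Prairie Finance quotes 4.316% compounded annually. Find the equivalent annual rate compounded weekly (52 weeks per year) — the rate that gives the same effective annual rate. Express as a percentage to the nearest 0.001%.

Compounded annually, EAR = nominal = 0.043160.
Solve (1 + r/52)^52 = 1.043160: r/52 = 1.043160^(1/52) − 1 = 0.000813, so r = 0.042272 = 4.227%.

4.227%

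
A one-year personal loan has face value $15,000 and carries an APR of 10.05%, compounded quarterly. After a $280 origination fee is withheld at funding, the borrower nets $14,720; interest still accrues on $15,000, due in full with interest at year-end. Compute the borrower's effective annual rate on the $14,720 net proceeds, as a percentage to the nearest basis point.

12.54%

Amount owed after one year: 15,000 × (1 + 0.1005/4)^4 = 15,000 × 1.104351 = $16,565.27.
Effective rate on net proceeds: 16,565.27 / 14,720 − 1 = 0.125358 = 12.54%.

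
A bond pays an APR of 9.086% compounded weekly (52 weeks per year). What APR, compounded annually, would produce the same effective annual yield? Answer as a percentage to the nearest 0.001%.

9.503%

EAR = (1 + 0.09086/52)^52 − 1 = 0.095029.
Compounded annually, the equivalent nominal rate is the EAR itself: 9.503%.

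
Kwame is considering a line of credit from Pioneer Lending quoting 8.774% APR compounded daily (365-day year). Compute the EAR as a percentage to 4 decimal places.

9.1693%

EAR = (1 + 0.08774/365)^365 − 1.
= (1 + 0.000240)^365 − 1 = 1.091693 − 1 = 9.1693%.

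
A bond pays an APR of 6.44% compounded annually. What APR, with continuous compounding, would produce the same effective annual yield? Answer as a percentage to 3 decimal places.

Compounded annually, EAR = nominal = 0.064400.
Equivalent continuous rate: r = ln(1 + 0.064400) = 0.062411 = 6.241%.

6.241%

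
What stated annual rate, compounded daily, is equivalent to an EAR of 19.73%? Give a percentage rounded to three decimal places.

(1 + r/365)^365 − 1 = 0.1973, so 1 + r/365 = 1.1973^(1/365).
r/365 = 0.000493, so r = 0.180113 = 18.011%.

18.011%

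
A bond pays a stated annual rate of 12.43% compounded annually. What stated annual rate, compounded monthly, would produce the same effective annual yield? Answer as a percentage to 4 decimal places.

Compounded annually, EAR = nominal = 0.124300.
Solve (1 + r/12)^12 = 1.124300: r/12 = 1.124300^(1/12) − 1 = 0.009811, so r = 0.117734 = 11.7734%.

11.7734%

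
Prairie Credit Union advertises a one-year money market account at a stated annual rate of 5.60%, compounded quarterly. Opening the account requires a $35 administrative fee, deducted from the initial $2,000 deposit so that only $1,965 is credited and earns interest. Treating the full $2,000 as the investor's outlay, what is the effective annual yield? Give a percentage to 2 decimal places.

3.87%

Value after one year: 1,965 × (1 + 0.0560/4)^4 = 1,965 × 1.057187 = $2,077.37.
Effective yield on the $2,000 outlay: 2,077.37 / 2,000 − 1 = 0.038686 = 3.87%.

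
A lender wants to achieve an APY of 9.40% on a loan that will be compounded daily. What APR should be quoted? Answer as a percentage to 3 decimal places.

(1 + r/365)^365 − 1 = 0.0940, so 1 + r/365 = 1.0940^(1/365).
r/365 = 0.000246, so r = 0.089852 = 8.985%.

8.985%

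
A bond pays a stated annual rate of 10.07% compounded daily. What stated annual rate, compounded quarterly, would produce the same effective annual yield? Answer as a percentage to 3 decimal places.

EAR = (1 + 0.1007/365)^365 − 1 = 0.105929.
Solve (1 + r/4)^4 = 1.105929: r/4 = 1.105929^(1/4) − 1 = 0.025491, so r = 0.101964 = 10.196%.

10.196%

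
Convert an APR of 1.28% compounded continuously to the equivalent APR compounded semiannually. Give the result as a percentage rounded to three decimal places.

EAR under continuous compounding: e^0.0128 − 1 = 0.012882.
Solve (1 + r/2)^2 = 1.012882: r/2 = 1.012882^(1/2) − 1 = 0.006421, so r = 0.012841 = 1.284%.

1.284%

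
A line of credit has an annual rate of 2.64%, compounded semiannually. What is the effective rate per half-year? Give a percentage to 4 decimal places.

With a nominal annual rate compounded semiannually, the periodic rate is the nominal rate divided by 2.
i = 0.0264 / 2 = 0.0132000 = 1.3200%.

1.3200%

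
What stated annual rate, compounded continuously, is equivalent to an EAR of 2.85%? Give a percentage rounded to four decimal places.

Continuous: nominal r satisfies e^r − 1 = 0.0285.
r = ln(1 + 0.0285) = ln(1.0285) = 0.028101 = 2.8101%.

2.8101%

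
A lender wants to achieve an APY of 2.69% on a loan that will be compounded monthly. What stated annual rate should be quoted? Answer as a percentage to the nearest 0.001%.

2.657%

(1 + r/12)^12 − 1 = 0.0269, so 1 + r/12 = 1.0269^(1/12).
r/12 = 0.002214, so r = 0.026574 = 2.657%.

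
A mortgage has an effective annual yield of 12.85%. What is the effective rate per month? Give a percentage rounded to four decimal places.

1.0125%

The per-month rate i satisfies (1 + i)^12 = 1 + 0.1285.
i = 1.1285^(1/12) − 1 = 0.0101250 = 1.0125%.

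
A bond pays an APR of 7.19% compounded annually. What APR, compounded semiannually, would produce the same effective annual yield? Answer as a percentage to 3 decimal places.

7.065%

Compounded annually, EAR = nominal = 0.071900.
Solve (1 + r/2)^2 = 1.071900: r/2 = 1.071900^(1/2) − 1 = 0.035326, so r = 0.070652 = 7.065%.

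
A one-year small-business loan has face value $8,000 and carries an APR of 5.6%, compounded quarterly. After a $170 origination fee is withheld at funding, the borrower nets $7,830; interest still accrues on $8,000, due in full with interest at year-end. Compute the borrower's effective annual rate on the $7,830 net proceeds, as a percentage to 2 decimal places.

8.01%

Amount owed after one year: 8,000 × (1 + 0.056/4)^4 = 8,000 × 1.057187 = $8,457.50.
Effective rate on net proceeds: 8,457.50 / 7,830 − 1 = 0.080140 = 8.01%.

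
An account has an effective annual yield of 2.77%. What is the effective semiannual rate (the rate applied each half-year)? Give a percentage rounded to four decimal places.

The per-half-year rate i satisfies (1 + i)^2 = 1 + 0.0277.
i = 1.0277^(1/2) − 1 = 0.0137554 = 1.3755%.

1.3755%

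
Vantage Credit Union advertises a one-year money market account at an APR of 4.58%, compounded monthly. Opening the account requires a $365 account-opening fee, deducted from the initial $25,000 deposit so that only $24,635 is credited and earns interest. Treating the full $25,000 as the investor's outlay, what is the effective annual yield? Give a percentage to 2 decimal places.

3.15%

Value after one year: 24,635 × (1 + 0.0458/12)^12 = 24,635 × 1.046774 = $25,787.27.
Effective yield on the $25,000 outlay: 25,787.27 / 25,000 − 1 = 0.031491 = 3.15%.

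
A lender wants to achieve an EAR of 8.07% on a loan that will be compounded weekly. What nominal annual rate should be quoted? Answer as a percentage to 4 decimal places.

(1 + r/52)^52 − 1 = 0.0807, so 1 + r/52 = 1.0807^(1/52).
r/52 = 0.001494, so r = 0.077667 = 7.7667%.

7.7667%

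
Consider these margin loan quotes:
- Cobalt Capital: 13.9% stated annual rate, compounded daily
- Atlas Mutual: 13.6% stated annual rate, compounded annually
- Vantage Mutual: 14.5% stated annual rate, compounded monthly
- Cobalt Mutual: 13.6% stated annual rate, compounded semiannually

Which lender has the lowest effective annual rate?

Atlas Mutual

Cobalt Capital: (1 + 0.139/365)^365 − 1 = 14.909%
Atlas Mutual: compounded annually, EAR = 13.600%
Vantage Mutual: (1 + 0.145/12)^12 − 1 = 15.504%
Cobalt Mutual: (1 + 0.136/2)^2 − 1 = 14.062%
The lowest effective annual rate is Atlas Mutual at 13.600%.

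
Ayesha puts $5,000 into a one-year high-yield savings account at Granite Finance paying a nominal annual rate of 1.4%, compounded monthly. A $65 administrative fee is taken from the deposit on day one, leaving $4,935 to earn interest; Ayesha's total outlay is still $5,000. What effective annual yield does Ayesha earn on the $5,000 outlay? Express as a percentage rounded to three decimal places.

0.091%

Value after one year: 4,935 × (1 + 0.014/12)^12 = 4,935 × 1.014090 = $5,004.54.
Effective yield on the $5,000 outlay: 5,004.54 / 5,000 − 1 = 0.000907 = 0.091%.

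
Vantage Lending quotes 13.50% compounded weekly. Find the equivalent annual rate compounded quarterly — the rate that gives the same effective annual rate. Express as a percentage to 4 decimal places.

EAR = (1 + 0.1350/52)^52 − 1 = 0.144337.
Solve (1 + r/4)^4 = 1.144337: r/4 = 1.144337^(1/4) − 1 = 0.034281, so r = 0.137123 = 13.7123%.

13.7123%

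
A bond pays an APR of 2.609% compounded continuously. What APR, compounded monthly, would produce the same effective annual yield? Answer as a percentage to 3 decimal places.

2.612%

EAR under continuous compounding: e^0.02609 − 1 = 0.026433.
Solve (1 + r/12)^12 = 1.026433: r/12 = 1.026433^(1/12) − 1 = 0.002177, so r = 0.026118 = 2.612%.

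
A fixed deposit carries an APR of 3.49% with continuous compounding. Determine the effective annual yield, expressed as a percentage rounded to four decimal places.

With continuous compounding, EAR = e^0.0349 − 1.
e^0.0349 = 1.035516, so EAR = 0.035516 = 3.5516%.

3.5516%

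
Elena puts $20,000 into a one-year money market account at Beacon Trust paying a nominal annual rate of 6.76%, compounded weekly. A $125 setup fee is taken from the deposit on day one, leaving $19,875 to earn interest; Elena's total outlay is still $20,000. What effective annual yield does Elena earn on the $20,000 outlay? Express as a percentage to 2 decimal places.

6.32%

Value after one year: 19,875 × (1 + 0.0676/52)^52 = 19,875 × 1.069890 = $21,264.07.
Effective yield on the $20,000 outlay: 21,264.07 / 20,000 − 1 = 0.063203 = 6.32%.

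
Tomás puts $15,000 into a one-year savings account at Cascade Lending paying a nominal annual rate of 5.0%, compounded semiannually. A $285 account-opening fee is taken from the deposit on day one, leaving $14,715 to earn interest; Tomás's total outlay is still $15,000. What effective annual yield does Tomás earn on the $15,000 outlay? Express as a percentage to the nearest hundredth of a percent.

3.07%

Value after one year: 14,715 × (1 + 0.050/2)^2 = 14,715 × 1.050625 = $15,459.95.
Effective yield on the $15,000 outlay: 15,459.95 / 15,000 − 1 = 0.030663 = 3.07%.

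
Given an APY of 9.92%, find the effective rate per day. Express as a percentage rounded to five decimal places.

The per-day rate i satisfies (1 + i)^365 = 1 + 0.0992.
i = 1.0992^(1/365) − 1 = 0.0002592 = 0.02592%.

0.02592%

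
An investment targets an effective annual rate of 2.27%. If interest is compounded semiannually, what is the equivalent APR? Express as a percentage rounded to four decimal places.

(1 + r/2)^2 − 1 = 0.0227, so 1 + r/2 = 1.0227^(1/2).
r/2 = 0.011286, so r = 0.022573 = 2.2573%.

2.2573%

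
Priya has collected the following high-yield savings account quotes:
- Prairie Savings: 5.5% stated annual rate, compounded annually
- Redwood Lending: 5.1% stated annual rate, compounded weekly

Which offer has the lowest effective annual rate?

Redwood Lending

Prairie Savings: compounded annually, EAR = 5.500%
Redwood Lending: (1 + 0.051/52)^52 − 1 = 5.230%
The lowest effective annual rate is Redwood Lending at 5.230%.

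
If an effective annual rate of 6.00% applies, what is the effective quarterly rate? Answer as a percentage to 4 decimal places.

The per-quarter rate i satisfies (1 + i)^4 = 1 + 0.0600.
i = 1.0600^(1/4) − 1 = 0.0146738 = 1.4674%.

1.4674%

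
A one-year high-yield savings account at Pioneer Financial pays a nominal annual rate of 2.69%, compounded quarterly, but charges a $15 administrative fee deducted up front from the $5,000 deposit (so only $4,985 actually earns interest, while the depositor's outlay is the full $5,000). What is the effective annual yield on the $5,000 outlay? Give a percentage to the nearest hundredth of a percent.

2.41%

Value after one year: 4,985 × (1 + 0.0269/4)^4 = 4,985 × 1.027173 = $5,120.46.
Effective yield on the $5,000 outlay: 5,120.46 / 5,000 − 1 = 0.024091 = 2.41%.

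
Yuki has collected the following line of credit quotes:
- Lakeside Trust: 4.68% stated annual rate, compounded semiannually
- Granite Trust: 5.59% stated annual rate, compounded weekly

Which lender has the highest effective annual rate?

Lakeside Trust: (1 + 0.0468/2)^2 − 1 = 4.735%
Granite Trust: (1 + 0.0559/52)^52 − 1 = 5.746%
The highest effective annual rate is Granite Trust at 5.746%.

Granite Trust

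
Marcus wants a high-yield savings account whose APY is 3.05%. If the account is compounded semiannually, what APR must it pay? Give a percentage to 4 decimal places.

(1 + r/2)^2 − 1 = 0.0305, so 1 + r/2 = 1.0305^(1/2).
r/2 = 0.015135, so r = 0.030271 = 3.0271%.

3.0271%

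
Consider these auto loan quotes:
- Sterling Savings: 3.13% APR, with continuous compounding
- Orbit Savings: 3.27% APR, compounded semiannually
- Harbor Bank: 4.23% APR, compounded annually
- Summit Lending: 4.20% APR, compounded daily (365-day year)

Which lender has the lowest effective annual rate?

Sterling Savings

Sterling Savings: e^0.0313 − 1 = 3.179%
Orbit Savings: (1 + 0.0327/2)^2 − 1 = 3.297%
Harbor Bank: compounded annually, EAR = 4.230%
Summit Lending: (1 + 0.0420/365)^365 − 1 = 4.289%
The lowest effective annual rate is Sterling Savings at 3.179%.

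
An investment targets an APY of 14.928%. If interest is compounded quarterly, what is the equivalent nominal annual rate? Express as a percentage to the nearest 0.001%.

(1 + r/4)^4 − 1 = 0.14928, so 1 + r/4 = 1.14928^(1/4).
r/4 = 0.035396, so r = 0.141584 = 14.158%.

14.158%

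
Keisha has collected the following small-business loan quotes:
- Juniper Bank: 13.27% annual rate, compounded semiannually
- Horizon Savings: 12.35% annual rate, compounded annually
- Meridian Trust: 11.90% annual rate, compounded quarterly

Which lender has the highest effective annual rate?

Juniper Bank: (1 + 0.1327/2)^2 − 1 = 13.710%
Horizon Savings: compounded annually, EAR = 12.350%
Meridian Trust: (1 + 0.1190/4)^4 − 1 = 12.442%
The highest effective annual rate is Juniper Bank at 13.710%.

Juniper Bank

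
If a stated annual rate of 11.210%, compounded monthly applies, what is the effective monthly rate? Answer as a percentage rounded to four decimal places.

0.9342%

With a nominal annual rate compounded monthly, the periodic rate is the nominal rate divided by 12.
i = 0.11210 / 12 = 0.0093417 = 0.9342%.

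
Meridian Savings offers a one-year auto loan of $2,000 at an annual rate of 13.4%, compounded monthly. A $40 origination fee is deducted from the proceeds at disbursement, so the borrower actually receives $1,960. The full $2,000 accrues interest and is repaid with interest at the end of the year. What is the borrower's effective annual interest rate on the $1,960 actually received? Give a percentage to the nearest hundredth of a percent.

16.59%

Amount owed after one year: 2,000 × (1 + 0.134/12)^12 = 2,000 × 1.142544 = $2,285.09.
Effective rate on net proceeds: 2,285.09 / 1,960 − 1 = 0.165861 = 16.59%.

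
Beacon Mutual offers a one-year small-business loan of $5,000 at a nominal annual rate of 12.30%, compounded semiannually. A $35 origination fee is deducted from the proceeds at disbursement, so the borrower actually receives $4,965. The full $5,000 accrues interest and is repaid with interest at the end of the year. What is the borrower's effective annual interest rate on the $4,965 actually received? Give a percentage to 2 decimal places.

13.47%

Amount owed after one year: 5,000 × (1 + 0.1230/2)^2 = 5,000 × 1.126782 = $5,633.91.
Effective rate on net proceeds: 5,633.91 / 4,965 − 1 = 0.134725 = 13.47%.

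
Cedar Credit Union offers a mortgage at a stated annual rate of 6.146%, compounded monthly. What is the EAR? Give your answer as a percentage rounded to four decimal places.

6.3221%

EAR = (1 + 0.06146/12)^12 − 1.
= 1.063221 − 1 = 6.3221%.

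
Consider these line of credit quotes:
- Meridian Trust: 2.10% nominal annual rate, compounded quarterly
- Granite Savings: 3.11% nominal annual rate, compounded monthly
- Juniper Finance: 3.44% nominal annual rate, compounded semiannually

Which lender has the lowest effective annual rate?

Meridian Trust: (1 + 0.0210/4)^4 − 1 = 2.117%
Granite Savings: (1 + 0.0311/12)^12 − 1 = 3.155%
Juniper Finance: (1 + 0.0344/2)^2 − 1 = 3.470%
The lowest effective annual rate is Meridian Trust at 2.117%.

Meridian Trust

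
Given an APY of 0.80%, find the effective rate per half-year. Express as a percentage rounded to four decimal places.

The per-half-year rate i satisfies (1 + i)^2 = 1 + 0.0080.
i = 1.0080^(1/2) − 1 = 0.0039920 = 0.3992%.

0.3992%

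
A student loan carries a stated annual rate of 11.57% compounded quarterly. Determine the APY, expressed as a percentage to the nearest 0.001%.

EAR = (1 + 0.1157/4)^4 − 1.
= 1.120817 − 1 = 12.082%.

12.082%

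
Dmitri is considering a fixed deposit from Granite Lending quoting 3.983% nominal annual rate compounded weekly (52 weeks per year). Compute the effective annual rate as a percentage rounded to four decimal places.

EAR = (1 + 0.03983/52)^52 − 1.
= 1.040618 − 1 = 4.0618%.

4.0618%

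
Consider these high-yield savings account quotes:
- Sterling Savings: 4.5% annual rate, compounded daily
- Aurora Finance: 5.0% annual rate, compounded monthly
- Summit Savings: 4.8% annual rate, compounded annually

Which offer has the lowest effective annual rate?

Sterling Savings: (1 + 0.045/365)^365 − 1 = 4.602%
Aurora Finance: (1 + 0.050/12)^12 − 1 = 5.116%
Summit Savings: compounded annually, EAR = 4.800%
The lowest effective annual rate is Sterling Savings at 4.602%.

Sterling Savings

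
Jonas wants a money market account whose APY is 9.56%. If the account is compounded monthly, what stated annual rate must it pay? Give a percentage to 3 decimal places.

9.165%

(1 + r/12)^12 − 1 = 0.0956, so 1 + r/12 = 1.0956^(1/12).
r/12 = 0.007638, so r = 0.091650 = 9.165%.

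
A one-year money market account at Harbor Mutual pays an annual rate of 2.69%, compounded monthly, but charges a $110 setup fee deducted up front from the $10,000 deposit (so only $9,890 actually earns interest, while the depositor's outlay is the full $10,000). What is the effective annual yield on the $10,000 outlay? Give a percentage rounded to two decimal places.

1.59%

Value after one year: 9,890 × (1 + 0.0269/12)^12 = 9,890 × 1.027234 = $10,159.35.
Effective yield on the $10,000 outlay: 10,159.35 / 10,000 − 1 = 0.015935 = 1.59%.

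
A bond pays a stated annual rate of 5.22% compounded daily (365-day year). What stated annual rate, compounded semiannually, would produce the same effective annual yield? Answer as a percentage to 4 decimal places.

5.2883%

EAR = (1 + 0.0522/365)^365 − 1 = 0.053583.
Solve (1 + r/2)^2 = 1.053583: r/2 = 1.053583^(1/2) − 1 = 0.026442, so r = 0.052883 = 5.2883%.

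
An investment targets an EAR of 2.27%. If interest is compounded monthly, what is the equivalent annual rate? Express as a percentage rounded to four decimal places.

2.2467%

(1 + r/12)^12 − 1 = 0.0227, so 1 + r/12 = 1.0227^(1/12).
r/12 = 0.001872, so r = 0.022467 = 2.2467%.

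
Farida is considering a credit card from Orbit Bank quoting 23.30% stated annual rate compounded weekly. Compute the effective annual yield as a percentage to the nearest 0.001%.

26.172%

EAR = (1 + 0.2330/52)^52 − 1.
= (1 + 0.004481)^52 − 1 = 1.261725 − 1 = 26.172%.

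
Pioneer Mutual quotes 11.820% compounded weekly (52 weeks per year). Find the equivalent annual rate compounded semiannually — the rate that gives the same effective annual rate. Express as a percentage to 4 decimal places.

12.1620%

EAR = (1 + 0.11820/52)^52 − 1 = 0.125318.
Solve (1 + r/2)^2 = 1.125318: r/2 = 1.125318^(1/2) − 1 = 0.060810, so r = 0.121620 = 12.1620%.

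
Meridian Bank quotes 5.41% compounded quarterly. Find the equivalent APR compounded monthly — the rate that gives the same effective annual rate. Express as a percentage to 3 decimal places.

5.386%

EAR = (1 + 0.0541/4)^4 − 1 = 0.055207.
Solve (1 + r/12)^12 = 1.055207: r/12 = 1.055207^(1/12) − 1 = 0.004488, so r = 0.053858 = 5.386%.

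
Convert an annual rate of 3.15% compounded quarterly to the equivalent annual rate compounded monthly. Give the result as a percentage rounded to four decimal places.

3.1418%

EAR = (1 + 0.0315/4)^4 − 1 = 0.031874.
Solve (1 + r/12)^12 = 1.031874: r/12 = 1.031874^(1/12) − 1 = 0.002618, so r = 0.031418 = 3.1418%.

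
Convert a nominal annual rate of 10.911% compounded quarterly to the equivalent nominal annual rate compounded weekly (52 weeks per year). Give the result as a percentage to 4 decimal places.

10.7760%

EAR = (1 + 0.10911/4)^4 − 1 = 0.113656.
Solve (1 + r/52)^52 = 1.113656: r/52 = 1.113656^(1/52) − 1 = 0.002072, so r = 0.107760 = 10.7760%.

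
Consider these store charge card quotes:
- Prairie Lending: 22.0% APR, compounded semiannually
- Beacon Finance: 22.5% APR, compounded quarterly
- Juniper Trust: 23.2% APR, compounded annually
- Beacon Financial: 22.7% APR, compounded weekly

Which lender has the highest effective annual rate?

Prairie Lending: (1 + 0.220/2)^2 − 1 = 23.210%
Beacon Finance: (1 + 0.225/4)^4 − 1 = 24.471%
Juniper Trust: compounded annually, EAR = 23.200%
Beacon Financial: (1 + 0.227/52)^52 − 1 = 25.421%
The highest effective annual rate is Beacon Financial at 25.421%.

Beacon Financial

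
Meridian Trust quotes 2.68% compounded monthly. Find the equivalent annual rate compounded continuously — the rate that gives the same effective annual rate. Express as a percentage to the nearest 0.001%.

2.677%

EAR = (1 + 0.0268/12)^12 − 1 = 0.027132.
Equivalent continuous rate: r = ln(1 + 0.027132) = 0.026770 = 2.677%.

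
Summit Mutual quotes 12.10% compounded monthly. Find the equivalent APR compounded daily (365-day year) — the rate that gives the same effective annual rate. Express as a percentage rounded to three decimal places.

EAR = (1 + 0.1210/12)^12 − 1 = 0.127941.
Solve (1 + r/365)^365 = 1.127941: r/365 = 1.127941^(1/365) − 1 = 0.000330, so r = 0.120414 = 12.041%.

12.041%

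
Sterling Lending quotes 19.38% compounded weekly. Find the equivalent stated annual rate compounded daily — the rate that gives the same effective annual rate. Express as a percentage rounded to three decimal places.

19.349%

EAR = (1 + 0.1938/52)^52 − 1 = 0.213416.
Solve (1 + r/365)^365 = 1.213416: r/365 = 1.213416^(1/365) − 1 = 0.000530, so r = 0.193491 = 19.349%.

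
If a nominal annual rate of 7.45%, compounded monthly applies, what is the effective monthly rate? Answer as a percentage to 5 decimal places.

With a nominal annual rate compounded monthly, the periodic rate is the nominal rate divided by 12.
i = 0.0745 / 12 = 0.0062083 = 0.62083%.

0.62083%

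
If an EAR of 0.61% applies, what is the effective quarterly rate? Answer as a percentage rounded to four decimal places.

0.1522%

The per-quarter rate i satisfies (1 + i)^4 = 1 + 0.0061.
i = 1.0061^(1/4) − 1 = 0.0015215 = 0.1522%.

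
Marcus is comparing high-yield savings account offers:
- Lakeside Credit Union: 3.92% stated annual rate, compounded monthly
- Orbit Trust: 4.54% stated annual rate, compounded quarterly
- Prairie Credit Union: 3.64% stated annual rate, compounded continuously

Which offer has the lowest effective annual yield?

Prairie Credit Union

Lakeside Credit Union: (1 + 0.0392/12)^12 − 1 = 3.991%
Orbit Trust: (1 + 0.0454/4)^4 − 1 = 4.618%
Prairie Credit Union: e^0.0364 − 1 = 3.707%
The lowest effective annual rate is Prairie Credit Union at 3.707%.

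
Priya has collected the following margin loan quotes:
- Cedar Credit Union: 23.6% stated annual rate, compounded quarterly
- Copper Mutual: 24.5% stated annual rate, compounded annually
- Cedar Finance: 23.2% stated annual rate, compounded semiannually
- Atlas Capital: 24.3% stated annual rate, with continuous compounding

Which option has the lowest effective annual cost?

Cedar Credit Union: (1 + 0.236/4)^4 − 1 = 25.772%
Copper Mutual: compounded annually, EAR = 24.500%
Cedar Finance: (1 + 0.232/2)^2 − 1 = 24.546%
Atlas Capital: e^0.243 − 1 = 27.507%
The lowest effective annual rate is Copper Mutual at 24.500%.

Copper Mutual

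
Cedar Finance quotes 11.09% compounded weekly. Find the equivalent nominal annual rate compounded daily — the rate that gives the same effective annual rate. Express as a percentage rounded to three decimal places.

EAR = (1 + 0.1109/52)^52 − 1 = 0.117151.
Solve (1 + r/365)^365 = 1.117151: r/365 = 1.117151^(1/365) − 1 = 0.000304, so r = 0.110799 = 11.080%.

11.080%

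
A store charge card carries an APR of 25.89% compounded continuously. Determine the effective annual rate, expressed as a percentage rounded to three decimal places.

29.550%

With continuous compounding, EAR = e^0.2589 − 1.
e^0.2589 = 1.295504, so EAR = 0.295504 = 29.550%.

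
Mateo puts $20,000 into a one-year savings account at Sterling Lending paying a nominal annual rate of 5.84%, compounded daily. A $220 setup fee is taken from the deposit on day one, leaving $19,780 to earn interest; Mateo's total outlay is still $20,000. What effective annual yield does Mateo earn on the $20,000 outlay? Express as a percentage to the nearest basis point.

Value after one year: 19,780 × (1 + 0.0584/365)^365 = 19,780 × 1.060134 = $20,969.45.
Effective yield on the $20,000 outlay: 20,969.45 / 20,000 − 1 = 0.048473 = 4.85%.

4.85%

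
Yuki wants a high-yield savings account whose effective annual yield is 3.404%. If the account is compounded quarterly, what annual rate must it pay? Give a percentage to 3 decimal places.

3.361%

(1 + r/4)^4 − 1 = 0.03404, so 1 + r/4 = 1.03404^(1/4).
r/4 = 0.008403, so r = 0.033614 = 3.361%.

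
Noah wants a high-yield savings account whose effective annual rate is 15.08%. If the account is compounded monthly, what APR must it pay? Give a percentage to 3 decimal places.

(1 + r/12)^12 − 1 = 0.1508, so 1 + r/12 = 1.1508^(1/12).
r/12 = 0.011774, so r = 0.141283 = 14.128%.

14.128%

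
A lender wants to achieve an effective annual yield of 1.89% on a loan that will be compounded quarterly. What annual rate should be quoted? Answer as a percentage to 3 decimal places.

(1 + r/4)^4 − 1 = 0.0189, so 1 + r/4 = 1.0189^(1/4).
r/4 = 0.004692, so r = 0.018768 = 1.877%.

1.877%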